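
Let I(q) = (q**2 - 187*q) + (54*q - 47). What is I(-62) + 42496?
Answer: 54539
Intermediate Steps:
I(q) = -47 + q**2 - 133*q (I(q) = (q**2 - 187*q) + (-47 + 54*q) = -47 + q**2 - 133*q)
I(-62) + 42496 = (-47 + (-62)**2 - 133*(-62)) + 42496 = (-47 + 3844 + 8246) + 42496 = 12043 + 42496 = 54539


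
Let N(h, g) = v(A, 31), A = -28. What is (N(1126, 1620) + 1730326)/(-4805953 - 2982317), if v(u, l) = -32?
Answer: -865147/3894135 ≈ -0.22217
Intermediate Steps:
N(h, g) = -32
(N(1126, 1620) + 1730326)/(-4805953 - 2982317) = (-32 + 1730326)/(-4805953 - 2982317) = 1730294/(-7788270) = 1730294*(-1/7788270) = -865147/3894135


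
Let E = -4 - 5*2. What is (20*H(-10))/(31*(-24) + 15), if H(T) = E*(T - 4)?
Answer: -3920/729 ≈ -5.3772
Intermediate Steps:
E = -14 (E = -4 - 10 = -14)
H(T) = 56 - 14*T (H(T) = -14*(T - 4) = -14*(-4 + T) = 56 - 14*T)
(20*H(-10))/(31*(-24) + 15) = (20*(56 - 14*(-10)))/(31*(-24) + 15) = (20*(56 + 140))/(-744 + 15) = (20*196)/(-729) = 3920*(-1/729) = -3920/729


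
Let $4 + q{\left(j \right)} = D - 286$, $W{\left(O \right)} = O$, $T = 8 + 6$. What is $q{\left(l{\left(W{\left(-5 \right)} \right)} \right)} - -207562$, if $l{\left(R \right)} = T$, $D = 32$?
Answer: $207304$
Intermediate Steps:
$T = 14$
$l{\left(R \right)} = 14$
$q{\left(j \right)} = -258$ ($q{\left(j \right)} = -4 + \left(32 - 286\right) = -4 - 254 = -258$)
$q{\left(l{\left(W{\left(-5 \right)} \right)} \right)} - -207562 = -258 - -207562 = -258 + 207562 = 207304$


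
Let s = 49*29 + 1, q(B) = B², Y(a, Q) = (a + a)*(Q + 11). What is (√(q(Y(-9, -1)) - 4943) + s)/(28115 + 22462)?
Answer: 474/16859 + √27457/50577 ≈ 0.031392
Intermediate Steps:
Y(a, Q) = 2*a*(11 + Q) (Y(a, Q) = (2*a)*(11 + Q) = 2*a*(11 + Q))
s = 1422 (s = 1421 + 1 = 1422)
(√(q(Y(-9, -1)) - 4943) + s)/(28115 + 22462) = (√((2*(-9)*(11 - 1))² - 4943) + 1422)/(28115 + 22462) = (√((2*(-9)*10)² - 4943) + 1422)/50577 = (√((-180)² - 4943) + 1422)*(1/50577) = (√(32400 - 4943) + 1422)*(1/50577) = (√27457 + 1422)*(1/50577) = (1422 + √27457)*(1/50577) = 474/16859 + √27457/50577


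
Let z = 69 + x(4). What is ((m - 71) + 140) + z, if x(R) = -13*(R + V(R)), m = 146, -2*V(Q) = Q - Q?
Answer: 232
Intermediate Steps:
V(Q) = 0 (V(Q) = -(Q - Q)/2 = -½*0 = 0)
x(R) = -13*R (x(R) = -13*(R + 0) = -13*R)
z = 17 (z = 69 - 13*4 = 69 - 52 = 17)
((m - 71) + 140) + z = ((146 - 71) + 140) + 17 = (75 + 140) + 17 = 215 + 17 = 232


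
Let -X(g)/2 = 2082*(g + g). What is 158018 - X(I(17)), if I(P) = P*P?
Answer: 2564810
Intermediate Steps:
I(P) = P²
X(g) = -8328*g (X(g) = -4164*(g + g) = -4164*2*g = -8328*g)
158018 - X(I(17)) = 158018 - (-8328)*17² = 158018 - (-8328)*289 = 158018 - 1*(-2406792) = 158018 + 2406792 = 2564810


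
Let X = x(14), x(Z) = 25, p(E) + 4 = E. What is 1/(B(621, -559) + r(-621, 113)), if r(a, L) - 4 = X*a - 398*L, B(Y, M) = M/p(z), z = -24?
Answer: -28/1693301 ≈ -1.6536e-5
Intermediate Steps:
p(E) = -4 + E
X = 25
B(Y, M) = -M/28 (B(Y, M) = M/(-4 - 24) = M/(-28) = M*(-1/28) = -M/28)
r(a, L) = 4 - 398*L + 25*a (r(a, L) = 4 + (25*a - 398*L) = 4 + (-398*L + 25*a) = 4 - 398*L + 25*a)
1/(B(621, -559) + r(-621, 113)) = 1/(-1/28*(-559) + (4 - 398*113 + 25*(-621))) = 1/(559/28 + (4 - 44974 - 15525)) = 1/(559/28 - 60495) = 1/(-1693301/28) = -28/1693301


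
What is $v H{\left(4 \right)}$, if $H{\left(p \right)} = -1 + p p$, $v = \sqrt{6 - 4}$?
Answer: $15 \sqrt{2} \approx 21.213$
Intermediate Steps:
$v = \sqrt{2} \approx 1.4142$
$H{\left(p \right)} = -1 + p^{2}$
$v H{\left(4 \right)} = \sqrt{2} \left(-1 + 4^{2}\right) = \sqrt{2} \left(-1 + 16\right) = \sqrt{2} \cdot 15 = 15 \sqrt{2}$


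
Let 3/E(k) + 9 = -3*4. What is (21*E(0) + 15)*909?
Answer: 10908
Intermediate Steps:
E(k) = -⅐ (E(k) = 3/(-9 - 3*4) = 3/(-9 - 12) = 3/(-21) = 3*(-1/21) = -⅐)
(21*E(0) + 15)*909 = (21*(-⅐) + 15)*909 = (-3 + 15)*909 = 12*909 = 10908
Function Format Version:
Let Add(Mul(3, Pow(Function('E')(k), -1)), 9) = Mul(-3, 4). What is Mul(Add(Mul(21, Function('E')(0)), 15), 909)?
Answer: 10908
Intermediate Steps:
Function('E')(k) = Rational(-1, 7) (Function('E')(k) = Mul(3, Pow(Add(-9, Mul(-3, 4)), -1)) = Mul(3, Pow(Add(-9, -12), -1)) = Mul(3, Pow(-21, -1)) = Mul(3, Rational(-1, 21)) = Rational(-1, 7))
Mul(Add(Mul(21, Function('E')(0)), 15), 909) = Mul(Add(Mul(21, Rational(-1, 7)), 15), 909) = Mul(Add(-3, 15), 909) = Mul(12, 909) = 10908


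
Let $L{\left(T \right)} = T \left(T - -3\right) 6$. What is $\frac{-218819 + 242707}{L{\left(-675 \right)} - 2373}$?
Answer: $\frac{23888}{2719227} \approx 0.0087848$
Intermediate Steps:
$L{\left(T \right)} = 6 T \left(3 + T\right)$ ($L{\left(T \right)} = T \left(T + 3\right) 6 = T \left(3 + T\right) 6 = 6 T \left(3 + T\right)$)
$\frac{-218819 + 242707}{L{\left(-675 \right)} - 2373} = \frac{-218819 + 242707}{6 \left(-675\right) \left(3 - 675\right) - 2373} = \frac{23888}{6 \left(-675\right) \left(-672\right) - 2373} = \frac{23888}{2721600 - 2373} = \frac{23888}{2719227}$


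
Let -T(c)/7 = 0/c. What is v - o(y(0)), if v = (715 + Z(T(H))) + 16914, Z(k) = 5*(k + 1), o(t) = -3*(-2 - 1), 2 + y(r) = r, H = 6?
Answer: 17625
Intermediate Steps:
y(r) = -2 + r
o(t) = 9 (o(t) = -3*(-3) = 9)
T(c) = 0 (T(c) = -0/c = -7*0 = 0)
Z(k) = 5 + 5*k (Z(k) = 5*(1 + k) = 5 + 5*k)
v = 17634 (v = (715 + (5 + 5*0)) + 16914 = (715 + (5 + 0)) + 16914 = (715 + 5) + 16914 = 720 + 16914 = 17634)
v - o(y(0)) = 17634 - 1*9 = 17634 - 9 = 17625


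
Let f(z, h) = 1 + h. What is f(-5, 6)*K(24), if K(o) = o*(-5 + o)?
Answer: 3192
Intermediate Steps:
f(-5, 6)*K(24) = (1 + 6)*(24*(-5 + 24)) = 7*(24*19) = 7*456 = 3192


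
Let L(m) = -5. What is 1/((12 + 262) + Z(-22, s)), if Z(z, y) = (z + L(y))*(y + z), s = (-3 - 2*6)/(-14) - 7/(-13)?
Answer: 182/150065 ≈ 0.0012128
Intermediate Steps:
s = 293/182 (s = (-3 - 12)*(-1/14) - 7*(-1/13) = -15*(-1/14) + 7/13 = 15/14 + 7/13 = 293/182 ≈ 1.6099)
Z(z, y) = (-5 + z)*(y + z) (Z(z, y) = (z - 5)*(y + z) = (-5 + z)*(y + z))
1/((12 + 262) + Z(-22, s)) = 1/((12 + 262) + ((-22)² - 5*293/182 - 5*(-22) + (293/182)*(-22))) = 1/(274 + (484 - 1465/182 + 110 - 3223/91)) = 1/(274 + 100197/182) = 1/(150065/182) = 182/150065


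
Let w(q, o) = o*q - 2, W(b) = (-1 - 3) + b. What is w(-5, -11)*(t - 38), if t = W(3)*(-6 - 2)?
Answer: -1590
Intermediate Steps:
W(b) = -4 + b
w(q, o) = -2 + o*q
t = 8 (t = (-4 + 3)*(-6 - 2) = -1*(-8) = 8)
w(-5, -11)*(t - 38) = (-2 - 11*(-5))*(8 - 38) = (-2 + 55)*(-30) = 53*(-30) = -1590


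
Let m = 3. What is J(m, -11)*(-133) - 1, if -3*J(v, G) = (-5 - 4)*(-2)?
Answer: 797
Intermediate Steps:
J(v, G) = -6 (J(v, G) = -(-5 - 4)*(-2)/3 = -(-3)*(-2) = -⅓*18 = -6)
J(m, -11)*(-133) - 1 = -6*(-133) - 1 = 798 - 1 = 797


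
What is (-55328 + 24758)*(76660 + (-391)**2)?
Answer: -7017068370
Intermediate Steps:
(-55328 + 24758)*(76660 + (-391)**2) = -30570*(76660 + 152881) = -30570*229541 = -7017068370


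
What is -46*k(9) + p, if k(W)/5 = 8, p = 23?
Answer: -1817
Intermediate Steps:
k(W) = 40 (k(W) = 5*8 = 40)
-46*k(9) + p = -46*40 + 23 = -1840 + 23 = -1817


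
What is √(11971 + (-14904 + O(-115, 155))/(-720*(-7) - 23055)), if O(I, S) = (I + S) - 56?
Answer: √155413592691/3603 ≈ 109.42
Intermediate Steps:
O(I, S) = -56 + I + S
√(11971 + (-14904 + O(-115, 155))/(-720*(-7) - 23055)) = √(11971 + (-14904 + (-56 - 115 + 155))/(-720*(-7) - 23055)) = √(11971 + (-14904 - 16)/(5040 - 23055)) = √(11971 - 14920/(-18015)) = √(11971 - 14920*(-1/18015)) = √(11971 + 2984/3603) = √(43134497/3603) = √155413592691/3603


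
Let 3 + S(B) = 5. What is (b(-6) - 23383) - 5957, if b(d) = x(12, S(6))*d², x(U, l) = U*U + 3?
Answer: -24048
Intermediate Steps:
S(B) = 2 (S(B) = -3 + 5 = 2)
x(U, l) = 3 + U² (x(U, l) = U² + 3 = 3 + U²)
b(d) = 147*d² (b(d) = (3 + 12²)*d² = (3 + 144)*d² = 147*d²)
(b(-6) - 23383) - 5957 = (147*(-6)² - 23383) - 5957 = (147*36 - 23383) - 5957 = (5292 - 23383) - 5957 = -18091 - 5957 = -24048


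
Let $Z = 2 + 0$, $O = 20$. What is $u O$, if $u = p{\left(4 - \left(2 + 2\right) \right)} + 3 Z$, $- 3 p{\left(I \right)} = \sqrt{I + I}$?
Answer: $120$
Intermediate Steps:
$p{\left(I \right)} = - \frac{\sqrt{2} \sqrt{I}}{3}$ ($p{\left(I \right)} = - \frac{\sqrt{I + I}}{3} = - \frac{\sqrt{2 I}}{3} = - \frac{\sqrt{2} \sqrt{I}}{3}$)
$Z = 2$
$u = 6$ ($u = - \frac{\sqrt{2} \sqrt{4 - \left(2 + 2\right)}}{3} + 3 \cdot 2 = - \frac{\sqrt{2} \sqrt{4 - 4}}{3} + 6 = - \frac{\sqrt{2} \sqrt{0}}{3} + 6 = \left(- \frac{1}{3}\right) \sqrt{2} \cdot 0 + 6 = 0 + 6 = 6$)
$u O = 6 \cdot 20 = 120$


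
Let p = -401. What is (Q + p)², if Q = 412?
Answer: 121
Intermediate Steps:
(Q + p)² = (412 - 401)² = 11² = 121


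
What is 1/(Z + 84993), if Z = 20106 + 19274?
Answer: 1/124373 ≈ 8.0403e-6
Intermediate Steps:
Z = 39380
1/(Z + 84993) = 1/(39380 + 84993) = 1/124373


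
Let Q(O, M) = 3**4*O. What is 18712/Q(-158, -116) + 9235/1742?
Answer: 42796613/11147058 ≈ 3.8393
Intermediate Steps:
Q(O, M) = 81*O
18712/Q(-158, -116) + 9235/1742 = 18712/((81*(-158))) + 9235/1742 = 18712/(-12798) + 9235*(1/1742) = 18712*(-1/12798) + 9235/1742 = -9356/6399 + 9235/1742 = 42796613/11147058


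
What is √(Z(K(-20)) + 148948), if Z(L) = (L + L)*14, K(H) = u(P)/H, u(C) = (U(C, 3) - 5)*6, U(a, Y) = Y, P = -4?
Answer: 2*√931030/5 ≈ 385.96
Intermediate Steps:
u(C) = -12 (u(C) = (3 - 5)*6 = -2*6 = -12)
K(H) = -12/H
Z(L) = 28*L (Z(L) = (2*L)*14 = 28*L)
√(Z(K(-20)) + 148948) = √(28*(-12/(-20)) + 148948) = √(28*(-12*(-1/20)) + 148948) = √(28*(⅗) + 148948) = √(84/5 + 148948) = √(744824/5) = 2*√931030/5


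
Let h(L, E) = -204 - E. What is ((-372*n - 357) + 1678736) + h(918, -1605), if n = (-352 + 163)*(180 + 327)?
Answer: 37325936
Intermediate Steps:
n = -95823 (n = -189*507 = -95823)
((-372*n - 357) + 1678736) + h(918, -1605) = ((-372*(-95823) - 357) + 1678736) + (-204 - 1*(-1605)) = ((35646156 - 357) + 1678736) + (-204 + 1605) = (35645799 + 1678736) + 1401 = 37324535 + 1401 = 37325936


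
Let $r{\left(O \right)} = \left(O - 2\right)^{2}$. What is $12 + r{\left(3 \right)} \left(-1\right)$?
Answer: $11$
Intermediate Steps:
$r{\left(O \right)} = \left(-2 + O\right)^{2}$
$12 + r{\left(3 \right)} \left(-1\right) = 12 + \left(-2 + 3\right)^{2} \left(-1\right) = 12 + 1^{2} \left(-1\right) = 12 + 1 \left(-1\right) = 12 - 1 = 11$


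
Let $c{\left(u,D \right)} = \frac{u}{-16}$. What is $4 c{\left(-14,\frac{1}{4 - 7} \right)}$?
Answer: $\frac{7}{2} \approx 3.5$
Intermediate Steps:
$c{\left(u,D \right)} = - \frac{u}{16}$ ($c{\left(u,D \right)} = u \left(- \frac{1}{16}\right) = - \frac{u}{16}$)
$4 c{\left(-14,\frac{1}{4 - 7} \right)} = 4 \left(\left(- \frac{1}{16}\right) \left(-14\right)\right) = 4 \cdot \frac{7}{8} = \frac{7}{2}$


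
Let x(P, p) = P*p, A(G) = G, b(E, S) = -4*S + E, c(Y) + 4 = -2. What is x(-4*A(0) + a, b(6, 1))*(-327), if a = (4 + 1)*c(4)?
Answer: 19620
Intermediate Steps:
c(Y) = -6 (c(Y) = -4 - 2 = -6)
b(E, S) = E - 4*S
a = -30 (a = (4 + 1)*(-6) = 5*(-6) = -30)
x(-4*A(0) + a, b(6, 1))*(-327) = ((-4*0 - 30)*(6 - 4*1))*(-327) = ((0 - 30)*(6 - 4))*(-327) = -30*2*(-327) = -60*(-327) = 19620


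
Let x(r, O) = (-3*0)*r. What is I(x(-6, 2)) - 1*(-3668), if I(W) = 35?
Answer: 3703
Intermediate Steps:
x(r, O) = 0 (x(r, O) = 0*r = 0)
I(x(-6, 2)) - 1*(-3668) = 35 - 1*(-3668) = 35 + 3668 = 3703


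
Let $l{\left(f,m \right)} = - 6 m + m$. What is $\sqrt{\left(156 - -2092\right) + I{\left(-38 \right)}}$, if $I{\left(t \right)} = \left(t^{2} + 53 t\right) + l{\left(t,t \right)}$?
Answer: $2 \sqrt{467} \approx 43.22$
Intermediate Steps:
$l{\left(f,m \right)} = - 5 m$
$I{\left(t \right)} = t^{2} + 48 t$ ($I{\left(t \right)} = \left(t^{2} + 53 t\right) - 5 t = t^{2} + 48 t$)
$\sqrt{\left(156 - -2092\right) + I{\left(-38 \right)}} = \sqrt{\left(156 - -2092\right) - 38 \left(48 - 38\right)} = \sqrt{\left(156 + 2092\right) - 380} = \sqrt{2248 - 380} = \sqrt{1868} = 2 \sqrt{467}$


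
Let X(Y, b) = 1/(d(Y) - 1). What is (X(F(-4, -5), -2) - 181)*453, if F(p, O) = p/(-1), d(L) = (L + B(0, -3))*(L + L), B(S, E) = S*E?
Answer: -2541330/31 ≈ -81978.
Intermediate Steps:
B(S, E) = E*S
d(L) = 2*L² (d(L) = (L - 3*0)*(L + L) = (L + 0)*(2*L) = L*(2*L) = 2*L²)
F(p, O) = -p (F(p, O) = p*(-1) = -p)
X(Y, b) = 1/(-1 + 2*Y²) (X(Y, b) = 1/(2*Y² - 1) = 1/(-1 + 2*Y²))
(X(F(-4, -5), -2) - 181)*453 = (1/(-1 + 2*(-1*(-4))²) - 181)*453 = (1/(-1 + 2*4²) - 181)*453 = (1/(-1 + 2*16) - 181)*453 = (1/(-1 + 32) - 181)*453 = (1/31 - 181)*453 = -5610/31*453 = -2541330/31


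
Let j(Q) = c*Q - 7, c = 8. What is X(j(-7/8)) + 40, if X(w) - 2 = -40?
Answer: 2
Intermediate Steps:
j(Q) = -7 + 8*Q (j(Q) = 8*Q - 7 = -7 + 8*Q)
X(w) = -38 (X(w) = 2 - 40 = -38)
X(j(-7/8)) + 40 = -38 + 40 = 2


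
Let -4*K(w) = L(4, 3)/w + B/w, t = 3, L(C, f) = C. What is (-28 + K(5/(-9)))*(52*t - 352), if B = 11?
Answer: 4165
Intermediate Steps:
K(w) = -15/(4*w) (K(w) = -(4/w + 11/w)/4 = -15/(4*w))
(-28 + K(5/(-9)))*(52*t - 352) = (-28 - 15/(4*(5/(-9))))*(52*3 - 352) = (-28 - 15/(4*(5*(-⅑))))*(156 - 352) = (-28 - 15/(4*(-5/9)))*(-196) = (-28 - 15/4*(-9/5))*(-196) = (-28 + 27/4)*(-196) = -85/4*(-196) = 4165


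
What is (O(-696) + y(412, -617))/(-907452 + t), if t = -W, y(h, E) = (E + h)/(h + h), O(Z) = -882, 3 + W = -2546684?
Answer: -55921/103902280 ≈ -0.00053821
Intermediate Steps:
W = -2546687 (W = -3 - 2546684 = -2546687)
y(h, E) = (E + h)/(2*h) (y(h, E) = (E + h)/((2*h)) = (E + h)*(1/(2*h)) = (E + h)/(2*h))
t = 2546687 (t = -1*(-2546687) = 2546687)
(O(-696) + y(412, -617))/(-907452 + t) = (-882 + (½)*(-617 + 412)/412)/(-907452 + 2546687) = (-882 + (½)*(1/412)*(-205))/1639235 = (-882 - 205/824)*(1/1639235) = -726973/824*1/1639235 = -55921/103902280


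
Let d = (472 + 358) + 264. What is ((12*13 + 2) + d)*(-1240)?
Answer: -1552480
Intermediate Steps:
d = 1094 (d = 830 + 264 = 1094)
((12*13 + 2) + d)*(-1240) = ((12*13 + 2) + 1094)*(-1240) = ((156 + 2) + 1094)*(-1240) = (158 + 1094)*(-1240) = 1252*(-1240) = -1552480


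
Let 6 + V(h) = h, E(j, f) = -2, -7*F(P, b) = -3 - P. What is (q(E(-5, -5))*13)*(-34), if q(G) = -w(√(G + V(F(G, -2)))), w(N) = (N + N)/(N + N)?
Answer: 442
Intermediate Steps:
F(P, b) = 3/7 + P/7 (F(P, b) = -(-3 - P)/7 = 3/7 + P/7)
V(h) = -6 + h
w(N) = 1 (w(N) = (2*N)/((2*N)) = (2*N)*(1/(2*N)) = 1)
q(G) = -1 (q(G) = -1*1 = -1)
(q(E(-5, -5))*13)*(-34) = -1*13*(-34) = -13*(-34) = 442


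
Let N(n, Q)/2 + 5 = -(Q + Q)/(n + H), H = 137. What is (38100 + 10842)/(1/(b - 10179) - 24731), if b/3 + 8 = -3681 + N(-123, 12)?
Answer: -7292553768/3685017931 ≈ -1.9790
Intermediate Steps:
N(n, Q) = -10 - 4*Q/(137 + n) (N(n, Q) = -10 + 2*(-(Q + Q)/(n + 137)) = -10 + 2*(-2*Q/(137 + n)) = -10 - 4*Q/(137 + n))
b = -77751/7 (b = -24 + 3*(-3681 + 2*(-685 - 5*(-123) - 2*12)/(137 - 123)) = -24 + 3*(-3681 + 2*(-685 + 615 - 24)/14) = -24 + 3*(-3681 + 2*(1/14)*(-94)) = -24 + 3*(-3681 - 94/7) = -24 + 3*(-25861/7) = -24 - 77583/7 = -77751/7 ≈ -11107.)
(38100 + 10842)/(1/(b - 10179) - 24731) = (38100 + 10842)/(1/(-77751/7 - 10179) - 24731) = 48942/(1/(-149004/7) - 24731) = 48942/(-7/149004 - 24731) = 48942/(-3685017931/149004) = 48942*(-149004/3685017931) = -7292553768/3685017931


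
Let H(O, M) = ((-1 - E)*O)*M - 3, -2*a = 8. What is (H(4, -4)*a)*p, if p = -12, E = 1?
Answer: 1392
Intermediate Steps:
a = -4 (a = -½*8 = -4)
H(O, M) = -3 - 2*M*O (H(O, M) = ((-1 - 1*1)*O)*M - 3 = ((-1 - 1)*O)*M - 3 = (-2*O)*M - 3 = -2*M*O - 3 = -3 - 2*M*O)
(H(4, -4)*a)*p = ((-3 - 2*(-4)*4)*(-4))*(-12) = ((-3 + 32)*(-4))*(-12) = (29*(-4))*(-12) = -116*(-12) = 1392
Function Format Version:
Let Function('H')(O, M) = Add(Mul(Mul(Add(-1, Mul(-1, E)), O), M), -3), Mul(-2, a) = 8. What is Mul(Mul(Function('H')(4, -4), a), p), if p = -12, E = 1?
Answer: 1392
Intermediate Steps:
a = -4 (a = Mul(Rational(-1, 2), 8) = -4)
Function('H')(O, M) = Add(-3, Mul(-2, M, O)) (Function('H')(O, M) = Add(Mul(Mul(Add(-1, Mul(-1, 1)), O), M), -3) = Add(Mul(Mul(Add(-1, -1), O), M), -3) = Add(Mul(Mul(-2, O), M), -3) = Add(Mul(-2, M, O), -3) = Add(-3, Mul(-2, M, O)))
Mul(Mul(Function('H')(4, -4), a), p) = Mul(Mul(Add(-3, Mul(-2, -4, 4)), -4), -12) = Mul(Mul(Add(-3, 32), -4), -12) = Mul(Mul(29, -4), -12) = Mul(-116, -12) = 1392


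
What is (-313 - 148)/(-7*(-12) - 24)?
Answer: -461/60 ≈ -7.6833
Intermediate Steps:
(-313 - 148)/(-7*(-12) - 24) = -461/(84 - 24) = -461/60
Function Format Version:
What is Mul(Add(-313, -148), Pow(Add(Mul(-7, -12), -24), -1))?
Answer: Rational(-461, 60) ≈ -7.6833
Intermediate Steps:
Mul(Add(-313, -148), Pow(Add(Mul(-7, -12), -24), -1)) = Mul(-461, Pow(Add(84, -24), -1)) = Mul(-461, Pow(60, -1)) = Mul(-461, Rational(1, 60)) = Rational(-461, 60)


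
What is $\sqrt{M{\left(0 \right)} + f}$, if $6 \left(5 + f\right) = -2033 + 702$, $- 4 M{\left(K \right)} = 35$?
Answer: $\frac{i \sqrt{8481}}{6} \approx 15.349 i$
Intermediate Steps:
$M{\left(K \right)} = - \frac{35}{4}$ ($M{\left(K \right)} = \left(- \frac{1}{4}\right) 35 = - \frac{35}{4}$)
$f = - \frac{1361}{6}$ ($f = -5 + \frac{-2033 + 702}{6} = -5 + \frac{1}{6} \left(-1331\right) = -5 - \frac{1331}{6} = - \frac{1361}{6} \approx -226.83$)
$\sqrt{M{\left(0 \right)} + f} = \sqrt{- \frac{35}{4} - \frac{1361}{6}} = \sqrt{- \frac{2827}{12}} = \frac{i \sqrt{8481}}{6}$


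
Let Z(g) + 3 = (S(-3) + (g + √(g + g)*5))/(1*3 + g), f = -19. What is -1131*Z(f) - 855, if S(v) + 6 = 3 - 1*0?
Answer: 7863/8 + 5655*I*√38/16 ≈ 982.88 + 2178.7*I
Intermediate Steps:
S(v) = -3 (S(v) = -6 + (3 - 1*0) = -6 + (3 + 0) = -6 + 3 = -3)
Z(g) = -3 + (-3 + g + 5*√2*√g)/(3 + g) (Z(g) = -3 + (-3 + (g + √(g + g)*5))/(1*3 + g) = -3 + (-3 + (g + √(2*g)*5))/(3 + g) = -3 + (-3 + (g + (√2*√g)*5))/(3 + g) = -3 + (-3 + (g + 5*√2*√g))/(3 + g) = -3 + (-3 + g + 5*√2*√g)/(3 + g))
-1131*Z(f) - 855 = -1131*(-12 - 2*(-19) + 5*√2*√(-19))/(3 - 19) - 855 = -1131*(-12 + 38 + 5*√2*(I*√19))/(-16) - 855 = -(-1131)*(-12 + 38 + 5*I*√38)/16 - 855 = -(-1131)*(26 + 5*I*√38)/16 - 855 = -1131*(-13/8 - 5*I*√38/16) - 855 = (14703/8 + 5655*I*√38/16) - 855 = 7863/8 + 5655*I*√38/16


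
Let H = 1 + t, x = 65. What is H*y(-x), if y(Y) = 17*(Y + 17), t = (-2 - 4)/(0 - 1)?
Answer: -5712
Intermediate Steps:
t = 6 (t = -6/(-1) = -6*(-1) = 6)
H = 7 (H = 1 + 6 = 7)
y(Y) = 289 + 17*Y (y(Y) = 17*(17 + Y) = 289 + 17*Y)
H*y(-x) = 7*(289 + 17*(-1*65)) = 7*(289 + 17*(-65)) = 7*(289 - 1105) = 7*(-816) = -5712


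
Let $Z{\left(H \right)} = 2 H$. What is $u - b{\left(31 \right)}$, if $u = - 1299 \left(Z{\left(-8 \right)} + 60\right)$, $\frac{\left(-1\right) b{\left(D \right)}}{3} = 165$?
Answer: $-56661$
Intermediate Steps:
$b{\left(D \right)} = -495$ ($b{\left(D \right)} = \left(-3\right) 165 = -495$)
$u = -57156$ ($u = - 1299 \left(2 \left(-8\right) + 60\right) = - 1299 \left(-16 + 60\right) = \left(-1299\right) 44 = -57156$)
$u - b{\left(31 \right)} = -57156 - -495 = -57156 + 495 = -56661$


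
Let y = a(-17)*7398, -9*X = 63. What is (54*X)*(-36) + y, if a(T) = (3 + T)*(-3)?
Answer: 324324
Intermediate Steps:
X = -7 (X = -⅑*63 = -7)
a(T) = -9 - 3*T
y = 310716 (y = (-9 - 3*(-17))*7398 = (-9 + 51)*7398 = 42*7398 = 310716)
(54*X)*(-36) + y = (54*(-7))*(-36) + 310716 = -378*(-36) + 310716 = 13608 + 310716 = 324324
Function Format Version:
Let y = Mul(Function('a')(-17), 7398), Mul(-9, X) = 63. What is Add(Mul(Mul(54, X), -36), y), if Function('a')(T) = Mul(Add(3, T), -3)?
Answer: 324324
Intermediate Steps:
X = -7 (X = Mul(Rational(-1, 9), 63) = -7)
Function('a')(T) = Add(-9, Mul(-3, T))
y = 310716 (y = Mul(Add(-9, Mul(-3, -17)), 7398) = Mul(Add(-9, 51), 7398) = Mul(42, 7398) = 310716)
Add(Mul(Mul(54, X), -36), y) = Add(Mul(Mul(54, -7), -36), 310716) = Add(Mul(-378, -36), 310716) = Add(13608, 310716) = 324324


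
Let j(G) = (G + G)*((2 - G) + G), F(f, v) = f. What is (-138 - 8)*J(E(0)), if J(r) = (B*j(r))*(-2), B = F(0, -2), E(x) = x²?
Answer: 0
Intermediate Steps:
B = 0
j(G) = 4*G (j(G) = (2*G)*2 = 4*G)
J(r) = 0 (J(r) = (0*(4*r))*(-2) = 0*(-2) = 0)
(-138 - 8)*J(E(0)) = (-138 - 8)*0 = -146*0 = 0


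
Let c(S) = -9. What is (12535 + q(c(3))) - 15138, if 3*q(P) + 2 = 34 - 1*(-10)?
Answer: -2589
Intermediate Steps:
q(P) = 14 (q(P) = -⅔ + (34 - 1*(-10))/3 = -⅔ + (34 + 10)/3 = -⅔ + (⅓)*44 = -⅔ + 44/3 = 14)
(12535 + q(c(3))) - 15138 = (12535 + 14) - 15138 = 12549 - 15138 = -2589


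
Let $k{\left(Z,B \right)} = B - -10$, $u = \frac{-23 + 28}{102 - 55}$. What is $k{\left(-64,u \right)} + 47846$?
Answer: $\frac{2249237}{47} \approx 47856.0$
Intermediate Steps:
$u = \frac{5}{47} \approx 0.10638$
$k{\left(Z,B \right)} = 10 + B$ ($k{\left(Z,B \right)} = B + 10 = 10 + B$)
$k{\left(-64,u \right)} + 47846 = \left(10 + \frac{5}{47}\right) + 47846 = \frac{475}{47} + 47846 = \frac{2249237}{47}$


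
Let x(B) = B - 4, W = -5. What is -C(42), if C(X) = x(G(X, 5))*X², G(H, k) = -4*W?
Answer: -28224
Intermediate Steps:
G(H, k) = 20 (G(H, k) = -4*(-5) = 20)
x(B) = -4 + B
C(X) = 16*X² (C(X) = (-4 + 20)*X² = 16*X²)
-C(42) = -16*42² = -16*1764 = -1*28224 = -28224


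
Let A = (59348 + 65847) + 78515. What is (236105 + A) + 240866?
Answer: 680681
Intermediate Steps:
A = 203710 (A = 125195 + 78515 = 203710)
(236105 + A) + 240866 = (236105 + 203710) + 240866 = 439815 + 240866 = 680681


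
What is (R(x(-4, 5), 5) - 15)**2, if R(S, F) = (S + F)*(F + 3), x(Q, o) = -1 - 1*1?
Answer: 81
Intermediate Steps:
x(Q, o) = -2 (x(Q, o) = -1 - 1 = -2)
R(S, F) = (3 + F)*(F + S) (R(S, F) = (F + S)*(3 + F) = (3 + F)*(F + S))
(R(x(-4, 5), 5) - 15)**2 = ((5**2 + 3*5 + 3*(-2) + 5*(-2)) - 15)**2 = ((25 + 15 - 6 - 10) - 15)**2 = (24 - 15)**2 = 9**2 = 81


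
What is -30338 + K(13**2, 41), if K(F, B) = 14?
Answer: -30324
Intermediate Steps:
-30338 + K(13**2, 41) = -30338 + 14 = -30324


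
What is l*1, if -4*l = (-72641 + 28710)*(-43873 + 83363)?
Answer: 867417595/2 ≈ 4.3371e+8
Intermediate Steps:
l = 867417595/2 (l = -(-72641 + 28710)*(-43873 + 83363)/4 = -(-43931)*39490/4 = -1/4*(-1734835190) = 867417595/2 ≈ 4.3371e+8)
l*1 = (867417595/2)*1 = 867417595/2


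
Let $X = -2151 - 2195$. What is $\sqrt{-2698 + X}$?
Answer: $2 i \sqrt{1761} \approx 83.929 i$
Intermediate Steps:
$X = -4346$
$\sqrt{-2698 + X} = \sqrt{-2698 - 4346} = \sqrt{-7044} = 2 i \sqrt{1761}$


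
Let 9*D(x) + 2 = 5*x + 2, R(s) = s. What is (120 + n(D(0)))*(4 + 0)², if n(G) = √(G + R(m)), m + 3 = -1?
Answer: 1920 + 32*I ≈ 1920.0 + 32.0*I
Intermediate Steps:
m = -4 (m = -3 - 1 = -4)
D(x) = 5*x/9 (D(x) = -2/9 + (5*x + 2)/9 = -2/9 + (2 + 5*x)/9 = -2/9 + (2/9 + 5*x/9) = 5*x/9)
n(G) = √(-4 + G) (n(G) = √(G - 4) = √(-4 + G))
(120 + n(D(0)))*(4 + 0)² = (120 + √(-4 + (5/9)*0))*(4 + 0)² = (120 + √(-4 + 0))*4² = (120 + √(-4))*16 = (120 + 2*I)*16 = 1920 + 32*I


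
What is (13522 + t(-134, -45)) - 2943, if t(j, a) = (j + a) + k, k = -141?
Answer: 10259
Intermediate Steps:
t(j, a) = -141 + a + j (t(j, a) = (j + a) - 141 = (a + j) - 141 = -141 + a + j)
(13522 + t(-134, -45)) - 2943 = (13522 + (-141 - 45 - 134)) - 2943 = (13522 - 320) - 2943 = 13202 - 2943 = 10259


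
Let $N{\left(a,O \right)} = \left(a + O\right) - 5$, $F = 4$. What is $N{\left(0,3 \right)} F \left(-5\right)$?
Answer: $40$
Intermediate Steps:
$N{\left(a,O \right)} = -5 + O + a$ ($N{\left(a,O \right)} = \left(O + a\right) - 5 = -5 + O + a$)
$N{\left(0,3 \right)} F \left(-5\right) = \left(-5 + 3 + 0\right) 4 \left(-5\right) = \left(-2\right) 4 \left(-5\right) = \left(-8\right) \left(-5\right) = 40$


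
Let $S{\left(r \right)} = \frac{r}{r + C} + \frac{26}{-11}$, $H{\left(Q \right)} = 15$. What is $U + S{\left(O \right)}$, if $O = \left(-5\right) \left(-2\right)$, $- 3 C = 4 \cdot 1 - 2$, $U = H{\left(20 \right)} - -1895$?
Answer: $\frac{293941}{154} \approx 1908.7$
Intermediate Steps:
$U = 1910$ ($U = 15 - -1895 = 15 + 1895 = 1910$)
$C = - \frac{2}{3}$ ($C = - \frac{4 \cdot 1 - 2}{3} = - \frac{4 - 2}{3} = \left(- \frac{1}{3}\right) 2 = - \frac{2}{3} \approx -0.66667$)
$O = 10$
$S{\left(r \right)} = - \frac{26}{11} + \frac{r}{- \frac{2}{3} + r}$ ($S{\left(r \right)} = \frac{r}{r - \frac{2}{3}} + \frac{26}{-11} = \frac{r}{- \frac{2}{3} + r} + 26 \left(- \frac{1}{11}\right) = \frac{r}{- \frac{2}{3} + r} - \frac{26}{11} = - \frac{26}{11} + \frac{r}{- \frac{2}{3} + r}$)
$U + S{\left(O \right)} = 1910 + \frac{52 - 450}{11 \left(-2 + 3 \cdot 10\right)} = 1910 + \frac{52 - 450}{11 \left(-2 + 30\right)} = 1910 + \frac{1}{11} \cdot \frac{1}{28} \left(-398\right) = 1910 - \frac{199}{154} = \frac{293941}{154}$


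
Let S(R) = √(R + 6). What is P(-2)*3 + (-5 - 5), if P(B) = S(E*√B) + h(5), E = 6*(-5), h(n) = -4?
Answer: -22 + 3*√(6 - 30*I*√2) ≈ -7.1737 - 12.877*I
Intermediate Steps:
E = -30
S(R) = √(6 + R)
P(B) = -4 + √(6 - 30*√B) (P(B) = √(6 - 30*√B) - 4 = -4 + √(6 - 30*√B))
P(-2)*3 + (-5 - 5) = (-4 + √(6 - 30*I*√2))*3 + (-5 - 5) = (-4 + √(6 - 30*I*√2))*3 - 10 = (-12 + 3*√(6 - 30*I*√2)) - 10 = -22 + 3*√(6 - 30*I*√2)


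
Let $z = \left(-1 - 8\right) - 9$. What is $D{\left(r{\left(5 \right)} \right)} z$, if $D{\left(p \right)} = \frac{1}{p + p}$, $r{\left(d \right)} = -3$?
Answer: $3$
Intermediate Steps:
$D{\left(p \right)} = \frac{1}{2 p}$
$z = -18$ ($z = \left(-1 - 8\right) - 9 = -9 - 9 = -18$)
$D{\left(r{\left(5 \right)} \right)} z = \frac{1}{2 \left(-3\right)} \left(-18\right) = \frac{1}{2} \left(- \frac{1}{3}\right) \left(-18\right) = \left(- \frac{1}{6}\right) \left(-18\right) = 3$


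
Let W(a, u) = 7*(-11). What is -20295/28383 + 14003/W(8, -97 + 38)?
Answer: -12091208/66227 ≈ -182.57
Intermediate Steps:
W(a, u) = -77
-20295/28383 + 14003/W(8, -97 + 38) = -20295/28383 + 14003/(-77) = -20295*1/28383 + 14003*(-1/77) = -6765/9461 - 1273/7 = -12091208/66227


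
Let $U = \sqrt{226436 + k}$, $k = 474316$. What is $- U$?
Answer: $- 4 \sqrt{43797} \approx -837.11$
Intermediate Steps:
$U = 4 \sqrt{43797}$ ($U = \sqrt{226436 + 474316} = \sqrt{700752} = 4 \sqrt{43797} \approx 837.11$)
$- U = - 4 \sqrt{43797}$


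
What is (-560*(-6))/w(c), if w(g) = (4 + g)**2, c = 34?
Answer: 840/361 ≈ 2.3269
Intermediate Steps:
(-560*(-6))/w(c) = (-560*(-6))/((4 + 34)**2) = 3360/(38**2) = 3360/1444 = 3360*(1/1444) = 840/361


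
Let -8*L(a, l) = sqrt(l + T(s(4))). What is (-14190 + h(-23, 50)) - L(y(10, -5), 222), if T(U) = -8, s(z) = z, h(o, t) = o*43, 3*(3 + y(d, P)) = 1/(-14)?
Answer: -15179 + sqrt(214)/8 ≈ -15177.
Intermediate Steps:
y(d, P) = -127/42 (y(d, P) = -3 + (1/3)/(-14) = -3 + (1/3)*(-1/14) = -3 - 1/42 = -127/42)
h(o, t) = 43*o
L(a, l) = -sqrt(-8 + l)/8 (L(a, l) = -sqrt(l - 8)/8 = -sqrt(-8 + l)/8)
(-14190 + h(-23, 50)) - L(y(10, -5), 222) = (-14190 + 43*(-23)) - (-1)*sqrt(-8 + 222)/8 = (-14190 - 989) - (-1)*sqrt(214)/8 = -15179 + sqrt(214)/8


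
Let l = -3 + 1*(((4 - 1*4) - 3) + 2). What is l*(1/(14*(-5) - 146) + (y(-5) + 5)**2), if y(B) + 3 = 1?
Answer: -1943/54 ≈ -35.982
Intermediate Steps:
y(B) = -2 (y(B) = -3 + 1 = -2)
l = -4 (l = -3 + 1*(((4 - 4) - 3) + 2) = -3 + 1*((0 - 3) + 2) = -3 + 1*(-3 + 2) = -3 + 1*(-1) = -3 - 1 = -4)
l*(1/(14*(-5) - 146) + (y(-5) + 5)**2) = -4*(1/(14*(-5) - 146) + (-2 + 5)**2) = -4*(1/(-70 - 146) + 3**2) = -4*(1/(-216) + 9) = -4*(-1/216 + 9) = -4*1943/216 = -1943/54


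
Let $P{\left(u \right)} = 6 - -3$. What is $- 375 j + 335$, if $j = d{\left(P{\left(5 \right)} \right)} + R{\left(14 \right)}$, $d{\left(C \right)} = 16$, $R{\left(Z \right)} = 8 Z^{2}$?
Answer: $-593665$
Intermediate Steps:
$P{\left(u \right)} = 9$ ($P{\left(u \right)} = 6 + 3 = 9$)
$j = 1584$ ($j = 16 + 8 \cdot 14^{2} = 16 + 8 \cdot 196 = 16 + 1568 = 1584$)
$- 375 j + 335 = \left(-375\right) 1584 + 335 = -594000 + 335 = -593665$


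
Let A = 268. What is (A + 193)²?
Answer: 212521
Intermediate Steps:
(A + 193)² = (268 + 193)² = 461² = 212521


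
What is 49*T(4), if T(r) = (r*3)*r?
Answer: 2352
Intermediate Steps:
T(r) = 3*r² (T(r) = (3*r)*r = 3*r²)
49*T(4) = 49*(3*4²) = 49*(3*16) = 49*48 = 2352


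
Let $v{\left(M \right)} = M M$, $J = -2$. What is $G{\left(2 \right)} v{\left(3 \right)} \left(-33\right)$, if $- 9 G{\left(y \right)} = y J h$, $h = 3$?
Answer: $-396$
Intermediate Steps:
$v{\left(M \right)} = M^{2}$
$G{\left(y \right)} = \frac{2 y}{3}$ ($G{\left(y \right)} = - \frac{y \left(-2\right) 3}{9} = - \frac{- 2 y 3}{9} = - \frac{\left(-6\right) y}{9} = \frac{2 y}{3}$)
$G{\left(2 \right)} v{\left(3 \right)} \left(-33\right) = \frac{2}{3} \cdot 2 \cdot 3^{2} \left(-33\right) = \frac{4}{3} \cdot 9 \left(-33\right) = 12 \left(-33\right) = -396$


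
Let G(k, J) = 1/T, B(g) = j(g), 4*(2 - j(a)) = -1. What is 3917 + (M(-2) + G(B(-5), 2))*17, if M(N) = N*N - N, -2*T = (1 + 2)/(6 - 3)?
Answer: 3985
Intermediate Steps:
j(a) = 9/4 (j(a) = 2 - 1/4*(-1) = 2 + 1/4 = 9/4)
B(g) = 9/4
T = -1/2 (T = -(1 + 2)/(2*(6 - 3)) = -3/(2*3) = -1/2*1 = -1/2 ≈ -0.50000)
M(N) = N**2 - N
G(k, J) = -2 (G(k, J) = 1/(-1/2) = -2)
3917 + (M(-2) + G(B(-5), 2))*17 = 3917 + (-2*(-1 - 2) - 2)*17 = 3917 + (-2*(-3) - 2)*17 = 3917 + (6 - 2)*17 = 3917 + 4*17 = 3917 + 68 = 3985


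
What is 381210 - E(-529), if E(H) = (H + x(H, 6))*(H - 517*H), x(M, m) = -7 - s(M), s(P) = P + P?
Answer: -142105998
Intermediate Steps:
s(P) = 2*P
x(M, m) = -7 - 2*M
E(H) = -516*H*(-7 - H) (E(H) = (H + (-7 - 2*H))*(H - 517*H) = (-7 - H)*(-516*H) = -516*H*(-7 - H))
381210 - E(-529) = 381210 - 516*(-529)*(7 - 529) = 381210 - 516*(-529)*(-522) = 381210 - 1*142487208 = 381210 - 142487208 = -142105998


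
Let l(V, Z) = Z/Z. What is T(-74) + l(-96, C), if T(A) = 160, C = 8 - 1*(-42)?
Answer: 161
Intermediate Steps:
C = 50 (C = 8 + 42 = 50)
l(V, Z) = 1
T(-74) + l(-96, C) = 160 + 1 = 161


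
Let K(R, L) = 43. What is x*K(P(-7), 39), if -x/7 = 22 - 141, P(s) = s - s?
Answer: 35819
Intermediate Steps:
P(s) = 0
x = 833 (x = -7*(22 - 141) = -7*(-119) = 833)
x*K(P(-7), 39) = 833*43 = 35819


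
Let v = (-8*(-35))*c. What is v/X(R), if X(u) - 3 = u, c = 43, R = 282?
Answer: 2408/57 ≈ 42.246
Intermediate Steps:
X(u) = 3 + u
v = 12040 (v = -8*(-35)*43 = 280*43 = 12040)
v/X(R) = 12040/(3 + 282) = 12040/285 = 12040*(1/285) = 2408/57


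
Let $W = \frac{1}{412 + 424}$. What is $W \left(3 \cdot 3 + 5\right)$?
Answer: $\frac{7}{418} \approx 0.016746$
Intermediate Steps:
$W = \frac{1}{836} \approx 0.0011962$
$W \left(3 \cdot 3 + 5\right) = \frac{3 \cdot 3 + 5}{836} = \frac{9 + 5}{836} = \frac{1}{836} \cdot 14 = \frac{7}{418}$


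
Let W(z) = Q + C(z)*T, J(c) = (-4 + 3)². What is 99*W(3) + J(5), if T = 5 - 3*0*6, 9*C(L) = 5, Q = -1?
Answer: 177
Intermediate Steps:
C(L) = 5/9 (C(L) = (⅑)*5 = 5/9)
T = 5 (T = 5 + 0*6 = 5 + 0 = 5)
J(c) = 1 (J(c) = (-1)² = 1)
W(z) = 16/9 (W(z) = -1 + (5/9)*5 = -1 + 25/9 = 16/9)
99*W(3) + J(5) = 99*(16/9) + 1 = 176 + 1 = 177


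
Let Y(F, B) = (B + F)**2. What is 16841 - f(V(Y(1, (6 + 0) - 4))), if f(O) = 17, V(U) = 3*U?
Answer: 16824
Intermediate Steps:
16841 - f(V(Y(1, (6 + 0) - 4))) = 16841 - 1*17 = 16841 - 17 = 16824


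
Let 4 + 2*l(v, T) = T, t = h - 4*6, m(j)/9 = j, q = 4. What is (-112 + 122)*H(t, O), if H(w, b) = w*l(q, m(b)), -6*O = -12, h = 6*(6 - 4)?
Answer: -840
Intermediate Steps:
m(j) = 9*j
h = 12 (h = 6*2 = 12)
t = -12 (t = 12 - 4*6 = 12 - 24 = -12)
O = 2 (O = -⅙*(-12) = 2)
l(v, T) = -2 + T/2
H(w, b) = w*(-2 + 9*b/2) (H(w, b) = w*(-2 + (9*b)/2) = w*(-2 + 9*b/2))
(-112 + 122)*H(t, O) = (-112 + 122)*((½)*(-12)*(-4 + 9*2)) = 10*((½)*(-12)*(-4 + 18)) = 10*((½)*(-12)*14) = 10*(-84) = -840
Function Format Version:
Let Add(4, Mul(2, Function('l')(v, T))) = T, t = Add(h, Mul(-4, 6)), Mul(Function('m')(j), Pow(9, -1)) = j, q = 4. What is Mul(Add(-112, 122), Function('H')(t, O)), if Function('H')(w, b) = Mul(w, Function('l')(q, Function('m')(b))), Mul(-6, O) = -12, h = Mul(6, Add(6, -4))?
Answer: -840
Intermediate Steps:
Function('m')(j) = Mul(9, j)
h = 12 (h = Mul(6, 2) = 12)
t = -12 (t = Add(12, Mul(-4, 6)) = Add(12, -24) = -12)
O = 2 (O = Mul(Rational(-1, 6), -12) = 2)
Function('l')(v, T) = Add(-2, Mul(Rational(1, 2), T))
Function('H')(w, b) = Mul(w, Add(-2, Mul(Rational(9, 2), b))) (Function('H')(w, b) = Mul(w, Add(-2, Mul(Rational(1, 2), Mul(9, b)))) = Mul(w, Add(-2, Mul(Rational(9, 2), b))))
Mul(Add(-112, 122), Function('H')(t, O)) = Mul(Add(-112, 122), Mul(Rational(1, 2), -12, Add(-4, Mul(9, 2)))) = Mul(10, Mul(Rational(1, 2), -12, Add(-4, 18))) = Mul(10, Mul(Rational(1, 2), -12, 14)) = Mul(10, -84) = -840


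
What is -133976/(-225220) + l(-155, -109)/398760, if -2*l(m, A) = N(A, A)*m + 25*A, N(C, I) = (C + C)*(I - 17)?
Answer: 53317271141/8980872720 ≈ 5.9368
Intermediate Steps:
N(C, I) = 2*C*(-17 + I) (N(C, I) = (2*C)*(-17 + I) = 2*C*(-17 + I))
l(m, A) = -25*A/2 - A*m*(-17 + A) (l(m, A) = -((2*A*(-17 + A))*m + 25*A)/2 = -(2*A*m*(-17 + A) + 25*A)/2 = -(25*A + 2*A*m*(-17 + A))/2 = -25*A/2 - A*m*(-17 + A))
-133976/(-225220) + l(-155, -109)/398760 = -133976/(-225220) + ((1/2)*(-109)*(-25 - 2*(-155)*(-17 - 109)))/398760 = -133976*(-1/225220) + ((1/2)*(-109)*(-25 - 2*(-155)*(-126)))*(1/398760) = 33494/56305 + ((1/2)*(-109)*(-25 - 39060))*(1/398760) = 33494/56305 + ((1/2)*(-109)*(-39085))*(1/398760) = 33494/56305 + (4260265/2)*(1/398760) = 33494/56305 + 852053/159504 = 53317271141/8980872720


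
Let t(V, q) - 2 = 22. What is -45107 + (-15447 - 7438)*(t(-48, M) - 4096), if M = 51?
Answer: 93142613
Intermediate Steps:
t(V, q) = 24 (t(V, q) = 2 + 22 = 24)
-45107 + (-15447 - 7438)*(t(-48, M) - 4096) = -45107 + (-15447 - 7438)*(24 - 4096) = -45107 - 22885*(-4072) = -45107 + 93187720 = 93142613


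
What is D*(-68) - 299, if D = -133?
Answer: 8745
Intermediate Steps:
D*(-68) - 299 = -133*(-68) - 299 = 9044 - 299 = 8745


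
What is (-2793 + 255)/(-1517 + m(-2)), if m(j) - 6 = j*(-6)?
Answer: 2538/1499 ≈ 1.6931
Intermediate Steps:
m(j) = 6 - 6*j (m(j) = 6 + j*(-6) = 6 - 6*j)
(-2793 + 255)/(-1517 + m(-2)) = (-2793 + 255)/(-1517 + (6 - 6*(-2))) = -2538/(-1517 + (6 + 12)) = -2538/(-1517 + 18) = -2538/(-1499) = -2538*(-1/1499) = 2538/1499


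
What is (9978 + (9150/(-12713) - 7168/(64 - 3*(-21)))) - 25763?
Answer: -25577976369/1614551 ≈ -15842.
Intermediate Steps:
(9978 + (9150/(-12713) - 7168/(64 - 3*(-21)))) - 25763 = (9978 + (9150*(-1/12713) - 7168/(64 + 63))) - 25763 = (9978 + (-9150/12713 - 7168/127)) - 25763 = (9978 - 92288834/1614551) - 25763 = 16017701044/1614551 - 25763 = -25577976369/1614551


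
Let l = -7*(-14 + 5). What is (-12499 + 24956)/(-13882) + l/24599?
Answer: -305555177/341483318 ≈ -0.89479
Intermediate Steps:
l = 63 (l = -7*(-9) = 63)
(-12499 + 24956)/(-13882) + l/24599 = (-12499 + 24956)/(-13882) + 63/24599 = 12457*(-1/13882) + 63*(1/24599) = -12457/13882 + 63/24599 = -305555177/341483318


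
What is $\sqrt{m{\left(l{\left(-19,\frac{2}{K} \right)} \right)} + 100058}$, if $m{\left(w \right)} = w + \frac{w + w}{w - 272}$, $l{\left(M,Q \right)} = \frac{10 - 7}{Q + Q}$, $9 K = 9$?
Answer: $\frac{\sqrt{471166621835}}{2170} \approx 316.32$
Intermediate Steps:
$K = 1$ ($K = \frac{1}{9} \cdot 9 = 1$)
$l{\left(M,Q \right)} = \frac{3}{2 Q}$
$m{\left(w \right)} = w + \frac{2 w}{-272 + w}$
$\sqrt{m{\left(l{\left(-19,\frac{2}{K} \right)} \right)} + 100058} = \sqrt{\frac{\frac{3}{2 \cdot \frac{2}{1}} \left(-270 + \frac{3}{2 \cdot \frac{2}{1}}\right)}{-272 + \frac{3}{2 \cdot \frac{2}{1}}} + 100058} = \sqrt{\frac{\frac{3}{2 \cdot 2 \cdot 1} \left(-270 + \frac{3}{2 \cdot 2 \cdot 1}\right)}{-272 + \frac{3}{2 \cdot 2 \cdot 1}} + 100058} = \sqrt{\frac{\frac{3}{2 \cdot 2} \left(-270 + \frac{3}{2 \cdot 2}\right)}{-272 + \frac{3}{2 \cdot 2}} + 100058} = \sqrt{\frac{\frac{3}{2} \cdot \frac{1}{2} \left(-270 + \frac{3}{2} \cdot \frac{1}{2}\right)}{-272 + \frac{3}{2} \cdot \frac{1}{2}} + 100058} = \sqrt{\frac{3 \left(-270 + \frac{3}{4}\right)}{4 \left(-272 + \frac{3}{4}\right)} + 100058} = \sqrt{\frac{3}{4} \frac{1}{- \frac{1085}{4}} \left(- \frac{1077}{4}\right) + 100058} = \sqrt{\frac{3}{4} \left(- \frac{4}{1085}\right) \left(- \frac{1077}{4}\right) + 100058} = \sqrt{\frac{3231}{4340} + 100058} = \sqrt{\frac{434254951}{4340}} = \frac{\sqrt{471166621835}}{2170}$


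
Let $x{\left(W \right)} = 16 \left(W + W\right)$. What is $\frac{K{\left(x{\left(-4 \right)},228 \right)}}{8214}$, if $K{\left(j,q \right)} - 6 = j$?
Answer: $- \frac{61}{4107} \approx -0.014853$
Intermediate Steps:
$x{\left(W \right)} = 32 W$ ($x{\left(W \right)} = 16 \cdot 2 W = 32 W$)
$K{\left(j,q \right)} = 6 + j$
$\frac{K{\left(x{\left(-4 \right)},228 \right)}}{8214} = \frac{6 + 32 \left(-4\right)}{8214} = \left(6 - 128\right) \frac{1}{8214} = \left(-122\right) \frac{1}{8214} = - \frac{61}{4107}$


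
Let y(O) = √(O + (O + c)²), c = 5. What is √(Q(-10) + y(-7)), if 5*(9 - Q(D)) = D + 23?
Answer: √(160 + 25*I*√3)/5 ≈ 2.5525 + 0.33929*I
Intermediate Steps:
y(O) = √(O + (5 + O)²) (y(O) = √(O + (O + 5)²) = √(O + (5 + O)²))
Q(D) = 22/5 - D/5 (Q(D) = 9 - (D + 23)/5 = 9 - (23 + D)/5 = 9 + (-23/5 - D/5) = 22/5 - D/5)
√(Q(-10) + y(-7)) = √((22/5 - ⅕*(-10)) + √(-7 + (5 - 7)²)) = √((22/5 + 2) + √(-7 + (-2)²)) = √(32/5 + √(-7 + 4)) = √(32/5 + √(-3)) = √(32/5 + I*√3)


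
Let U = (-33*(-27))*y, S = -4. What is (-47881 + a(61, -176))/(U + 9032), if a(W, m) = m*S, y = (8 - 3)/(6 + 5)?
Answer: -47177/9437 ≈ -4.9992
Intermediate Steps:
y = 5/11 ≈ 0.45455
U = 405 (U = -33*(-27)*(5/11) = 891*(5/11) = 405)
a(W, m) = -4*m (a(W, m) = m*(-4) = -4*m)
(-47881 + a(61, -176))/(U + 9032) = (-47881 - 4*(-176))/(405 + 9032) = (-47881 + 704)/9437 = -47177*1/9437 = -47177/9437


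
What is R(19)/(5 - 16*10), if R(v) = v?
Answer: -19/155 ≈ -0.12258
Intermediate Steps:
R(19)/(5 - 16*10) = 19/(5 - 16*10) = 19/(5 - 160) = 19/(-155) = 19*(-1/155) = -19/155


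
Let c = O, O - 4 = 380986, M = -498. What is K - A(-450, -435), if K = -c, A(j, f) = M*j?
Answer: -605090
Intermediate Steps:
O = 380990 (O = 4 + 380986 = 380990)
c = 380990
A(j, f) = -498*j
K = -380990 (K = -1*380990 = -380990)
K - A(-450, -435) = -380990 - (-498)*(-450) = -380990 - 1*224100 = -380990 - 224100 = -605090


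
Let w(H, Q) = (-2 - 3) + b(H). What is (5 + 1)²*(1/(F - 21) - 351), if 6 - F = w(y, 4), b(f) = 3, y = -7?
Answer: -164304/13 ≈ -12639.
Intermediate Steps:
w(H, Q) = -2 (w(H, Q) = (-2 - 3) + 3 = -5 + 3 = -2)
F = 8 (F = 6 - 1*(-2) = 6 + 2 = 8)
(5 + 1)²*(1/(F - 21) - 351) = (5 + 1)²*(1/(8 - 21) - 351) = 6²*(1/(-13) - 351) = 36*(-1/13 - 351) = 36*(-4564/13) = -164304/13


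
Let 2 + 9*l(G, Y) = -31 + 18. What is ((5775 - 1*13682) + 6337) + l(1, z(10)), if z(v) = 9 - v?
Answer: -4715/3 ≈ -1571.7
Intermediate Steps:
l(G, Y) = -5/3 (l(G, Y) = -2/9 + (-31 + 18)/9 = -2/9 + (⅑)*(-13) = -2/9 - 13/9 = -5/3)
((5775 - 1*13682) + 6337) + l(1, z(10)) = ((5775 - 1*13682) + 6337) - 5/3 = ((5775 - 13682) + 6337) - 5/3 = (-7907 + 6337) - 5/3 = -1570 - 5/3 = -4715/3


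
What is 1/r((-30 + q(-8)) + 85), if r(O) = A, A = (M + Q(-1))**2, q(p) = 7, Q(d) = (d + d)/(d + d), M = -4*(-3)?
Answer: 1/169 ≈ 0.0059172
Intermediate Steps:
M = 12
Q(d) = 1 (Q(d) = (2*d)/((2*d)) = (2*d)*(1/(2*d)) = 1)
A = 169 (A = (12 + 1)**2 = 13**2 = 169)
r(O) = 169
1/r((-30 + q(-8)) + 85) = 1/169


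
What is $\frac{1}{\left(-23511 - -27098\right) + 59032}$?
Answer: $\frac{1}{62619} \approx 1.597 \cdot 10^{-5}$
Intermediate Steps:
$\frac{1}{\left(-23511 - -27098\right) + 59032} = \frac{1}{\left(-23511 + 27098\right) + 59032} = \frac{1}{3587 + 59032} = \frac{1}{62619}$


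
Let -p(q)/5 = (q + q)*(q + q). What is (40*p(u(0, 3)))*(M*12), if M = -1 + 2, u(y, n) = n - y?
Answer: -86400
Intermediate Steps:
p(q) = -20*q² (p(q) = -5*(q + q)*(q + q) = -5*2*q*2*q = -20*q²)
M = 1
(40*p(u(0, 3)))*(M*12) = (40*(-20*(3 - 1*0)²))*(1*12) = (40*(-20*(3 + 0)²))*12 = (40*(-20*3²))*12 = (40*(-20*9))*12 = (40*(-180))*12 = -7200*12 = -86400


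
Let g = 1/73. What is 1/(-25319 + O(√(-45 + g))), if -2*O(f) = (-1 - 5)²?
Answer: -1/25337 ≈ -3.9468e-5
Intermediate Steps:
g = 1/73 ≈ 0.013699
O(f) = -18 (O(f) = -(-1 - 5)²/2 = -½*(-6)² = -½*36 = -18)
1/(-25319 + O(√(-45 + g))) = 1/(-25319 - 18) = 1/(-25337) = -1/25337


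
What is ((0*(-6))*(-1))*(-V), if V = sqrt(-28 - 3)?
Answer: 0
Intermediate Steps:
V = I*sqrt(31) (V = sqrt(-31) = I*sqrt(31) ≈ 5.5678*I)
((0*(-6))*(-1))*(-V) = ((0*(-6))*(-1))*(-I*sqrt(31)) = (0*(-1))*(-I*sqrt(31)) = 0*(-I*sqrt(31)) = 0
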